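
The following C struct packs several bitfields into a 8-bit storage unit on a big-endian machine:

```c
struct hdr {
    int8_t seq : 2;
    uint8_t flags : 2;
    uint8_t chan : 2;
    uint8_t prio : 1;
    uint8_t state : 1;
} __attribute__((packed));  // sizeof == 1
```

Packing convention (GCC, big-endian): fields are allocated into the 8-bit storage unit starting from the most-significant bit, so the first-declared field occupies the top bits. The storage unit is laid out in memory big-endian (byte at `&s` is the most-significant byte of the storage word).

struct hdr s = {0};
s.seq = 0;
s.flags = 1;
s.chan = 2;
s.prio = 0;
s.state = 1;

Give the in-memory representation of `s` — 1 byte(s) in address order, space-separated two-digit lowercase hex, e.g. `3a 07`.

[6+:2] seq=0 & 0x3 = 0x0; word=0x00
[4+:2] flags=1 & 0x3 = 0x1; word=0x10
[2+:2] chan=2 & 0x3 = 0x2; word=0x18
[1+:1] prio=0 & 0x1 = 0x0; word=0x18
[0+:1] state=1 & 0x1 = 0x1; word=0x19
word = 0x19 → big-endian bytes:
  [0]=0x19

19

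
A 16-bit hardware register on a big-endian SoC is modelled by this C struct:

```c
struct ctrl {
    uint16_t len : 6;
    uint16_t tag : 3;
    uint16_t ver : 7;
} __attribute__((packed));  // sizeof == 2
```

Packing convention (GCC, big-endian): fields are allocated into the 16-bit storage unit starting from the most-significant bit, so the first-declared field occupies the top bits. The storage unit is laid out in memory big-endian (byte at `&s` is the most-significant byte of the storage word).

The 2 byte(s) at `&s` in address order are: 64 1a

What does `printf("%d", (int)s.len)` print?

25

[0]=0x64 [1]=0x1a (big-endian) → word 0x641a
len [10+:6] = (word>>10) & 0x3f = 25  ←
tag [7+:3] = (word>>7) & 0x7 = 0
ver [0+:7] = (word>>0) & 0x7f = 26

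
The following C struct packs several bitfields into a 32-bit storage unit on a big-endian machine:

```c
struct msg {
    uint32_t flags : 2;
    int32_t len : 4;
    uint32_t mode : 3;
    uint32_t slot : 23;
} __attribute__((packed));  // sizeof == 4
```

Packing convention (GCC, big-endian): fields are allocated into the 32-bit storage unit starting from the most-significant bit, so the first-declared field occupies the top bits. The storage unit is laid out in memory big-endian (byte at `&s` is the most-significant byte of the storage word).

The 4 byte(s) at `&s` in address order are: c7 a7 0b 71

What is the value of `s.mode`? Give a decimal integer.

7

[0]=0xc7 [1]=0xa7 [2]=0x0b [3]=0x71 (big-endian) → word 0xc7a70b71
flags [30+:2] = (word>>30) & 0x3 = 3
len [26+:4] = (word>>26) & 0xf = 1
mode [23+:3] = (word>>23) & 0x7 = 7  ←
slot [0+:23] = (word>>0) & 0x7fffff = 2558833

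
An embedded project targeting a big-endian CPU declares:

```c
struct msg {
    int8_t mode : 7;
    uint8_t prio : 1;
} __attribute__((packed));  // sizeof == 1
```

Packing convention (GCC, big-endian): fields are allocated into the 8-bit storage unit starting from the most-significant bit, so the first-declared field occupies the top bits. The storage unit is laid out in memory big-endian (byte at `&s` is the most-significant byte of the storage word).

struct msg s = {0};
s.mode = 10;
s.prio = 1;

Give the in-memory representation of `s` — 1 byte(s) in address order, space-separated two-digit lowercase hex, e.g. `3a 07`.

[1+:7] mode=10 & 0x7f = 0xa; word=0x14
[0+:1] prio=1 & 0x1 = 0x1; word=0x15
word = 0x15 → big-endian bytes:
  [0]=0x15

15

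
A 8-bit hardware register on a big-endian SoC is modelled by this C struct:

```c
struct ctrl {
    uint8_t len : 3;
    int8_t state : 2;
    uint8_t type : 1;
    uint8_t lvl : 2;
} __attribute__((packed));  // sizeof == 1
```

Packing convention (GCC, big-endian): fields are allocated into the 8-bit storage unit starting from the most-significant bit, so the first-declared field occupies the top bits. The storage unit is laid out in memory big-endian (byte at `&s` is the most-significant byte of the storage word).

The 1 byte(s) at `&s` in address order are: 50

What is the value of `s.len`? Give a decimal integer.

2

[0]=0x50 (big-endian) → word 0x50
len [5+:3] = (word>>5) & 0x7 = 2  ←
state [3+:2] = (word>>3) & 0x3 = 2
type [2+:1] = (word>>2) & 0x1 = 0
lvl [0+:2] = (word>>0) & 0x3 = 0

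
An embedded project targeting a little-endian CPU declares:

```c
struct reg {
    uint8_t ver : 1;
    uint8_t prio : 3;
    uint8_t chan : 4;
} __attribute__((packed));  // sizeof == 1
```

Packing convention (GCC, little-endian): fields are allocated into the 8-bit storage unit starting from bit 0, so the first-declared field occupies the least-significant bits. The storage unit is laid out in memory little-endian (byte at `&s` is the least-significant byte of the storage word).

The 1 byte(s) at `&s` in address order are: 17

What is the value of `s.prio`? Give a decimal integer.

[0]=0x17 (little-endian) → word 0x17
ver [0+:1] = (word>>0) & 0x1 = 1
prio [1+:3] = (word>>1) & 0x7 = 3  ←
chan [4+:4] = (word>>4) & 0xf = 1

3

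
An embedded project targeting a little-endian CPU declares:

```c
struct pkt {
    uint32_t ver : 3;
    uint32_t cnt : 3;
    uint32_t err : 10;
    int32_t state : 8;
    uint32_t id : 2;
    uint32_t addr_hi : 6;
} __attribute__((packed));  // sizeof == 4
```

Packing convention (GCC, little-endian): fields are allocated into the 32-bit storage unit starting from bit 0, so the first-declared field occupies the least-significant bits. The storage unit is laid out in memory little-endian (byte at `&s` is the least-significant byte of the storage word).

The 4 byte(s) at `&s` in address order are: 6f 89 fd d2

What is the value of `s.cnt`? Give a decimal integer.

[0]=0x6f [1]=0x89 [2]=0xfd [3]=0xd2 (little-endian) → word 0xd2fd896f
ver [0+:3] = (word>>0) & 0x7 = 7
cnt [3+:3] = (word>>3) & 0x7 = 5  ←
err [6+:10] = (word>>6) & 0x3ff = 549
state [16+:8] = (word>>16) & 0xff = 253
id [24+:2] = (word>>24) & 0x3 = 2
addr_hi [26+:6] = (word>>26) & 0x3f = 52

5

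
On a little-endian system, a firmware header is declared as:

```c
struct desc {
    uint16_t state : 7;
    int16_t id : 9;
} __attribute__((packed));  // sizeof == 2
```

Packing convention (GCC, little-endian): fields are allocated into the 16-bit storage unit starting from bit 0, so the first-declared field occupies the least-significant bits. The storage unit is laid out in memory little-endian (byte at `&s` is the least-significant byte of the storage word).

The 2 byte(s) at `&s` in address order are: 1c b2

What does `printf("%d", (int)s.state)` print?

[0]=0x1c [1]=0xb2 (little-endian) → word 0xb21c
state [0+:7] = (word>>0) & 0x7f = 28  ←
id [7+:9] = (word>>7) & 0x1ff = 356

28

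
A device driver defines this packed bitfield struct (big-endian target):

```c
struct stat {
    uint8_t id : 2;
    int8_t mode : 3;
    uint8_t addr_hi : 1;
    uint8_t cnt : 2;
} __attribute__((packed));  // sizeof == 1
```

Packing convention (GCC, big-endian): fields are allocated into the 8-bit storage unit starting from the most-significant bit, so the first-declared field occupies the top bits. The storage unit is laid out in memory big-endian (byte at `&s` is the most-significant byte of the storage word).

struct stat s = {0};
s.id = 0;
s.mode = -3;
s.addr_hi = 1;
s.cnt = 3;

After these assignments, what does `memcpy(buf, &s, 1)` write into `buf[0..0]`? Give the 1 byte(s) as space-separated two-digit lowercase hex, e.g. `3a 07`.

id (2b) val=0 bits=0x0 at bit 6: 0x00
mode (3b) val=-3 bits=0x5 at bit 3: 0x28
addr_hi (1b) val=1 bits=0x1 at bit 2: 0x2c
cnt (2b) val=3 bits=0x3 at bit 0: 0x2f
word = 0x2f → big-endian bytes:
  [0]=0x2f

2f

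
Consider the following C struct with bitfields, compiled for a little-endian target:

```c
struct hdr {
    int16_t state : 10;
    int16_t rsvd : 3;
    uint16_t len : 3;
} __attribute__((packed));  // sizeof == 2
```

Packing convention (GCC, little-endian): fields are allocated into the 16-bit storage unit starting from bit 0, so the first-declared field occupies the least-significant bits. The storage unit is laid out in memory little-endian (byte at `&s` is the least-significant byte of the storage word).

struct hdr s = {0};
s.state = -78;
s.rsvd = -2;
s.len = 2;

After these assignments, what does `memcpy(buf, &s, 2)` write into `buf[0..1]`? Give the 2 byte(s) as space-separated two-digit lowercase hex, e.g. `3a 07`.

b2 5b

[0+:10] state=-78 & 0x3ff = 0x3b2; word=0x03b2
[10+:3] rsvd=-2 & 0x7 = 0x6; word=0x1bb2
[13+:3] len=2 & 0x7 = 0x2; word=0x5bb2
word = 0x5bb2 → little-endian bytes:
  [0]=0xb2  [1]=0x5b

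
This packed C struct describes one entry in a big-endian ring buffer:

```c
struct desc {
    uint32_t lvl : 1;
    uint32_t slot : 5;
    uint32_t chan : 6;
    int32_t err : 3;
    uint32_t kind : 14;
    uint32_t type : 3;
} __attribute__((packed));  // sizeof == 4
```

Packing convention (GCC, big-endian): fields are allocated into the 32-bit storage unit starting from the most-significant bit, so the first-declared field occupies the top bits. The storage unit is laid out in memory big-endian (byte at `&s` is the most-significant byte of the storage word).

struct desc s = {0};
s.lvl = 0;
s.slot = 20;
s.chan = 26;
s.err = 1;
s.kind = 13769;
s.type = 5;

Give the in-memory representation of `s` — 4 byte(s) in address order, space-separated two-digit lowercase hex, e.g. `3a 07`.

51 a3 ae 4d

lvl:1 = 0 → 0x0 << 31 → word 0x00000000
slot:5 = 20 → 0x14 << 26 → word 0x50000000
chan:6 = 26 → 0x1a << 20 → word 0x51a00000
err:3 = 1 → 0x1 << 17 → word 0x51a20000
kind:14 = 13769 → 0x35c9 << 3 → word 0x51a3ae48
type:3 = 5 → 0x5 << 0 → word 0x51a3ae4d
word = 0x51a3ae4d → big-endian bytes:
  [0]=0x51  [1]=0xa3  [2]=0xae  [3]=0x4d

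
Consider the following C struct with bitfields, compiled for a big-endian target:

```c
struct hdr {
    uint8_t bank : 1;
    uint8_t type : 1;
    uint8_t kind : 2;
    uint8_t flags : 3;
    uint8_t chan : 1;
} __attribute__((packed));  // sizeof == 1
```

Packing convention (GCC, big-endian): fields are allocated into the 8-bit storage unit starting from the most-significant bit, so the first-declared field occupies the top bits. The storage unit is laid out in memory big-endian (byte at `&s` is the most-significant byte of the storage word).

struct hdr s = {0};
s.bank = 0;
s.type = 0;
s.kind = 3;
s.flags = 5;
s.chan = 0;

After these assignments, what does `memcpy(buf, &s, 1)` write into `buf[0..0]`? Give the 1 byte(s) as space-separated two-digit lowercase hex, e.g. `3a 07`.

bank:1 = 0 → 0x0 << 7 → word 0x00
type:1 = 0 → 0x0 << 6 → word 0x00
kind:2 = 3 → 0x3 << 4 → word 0x30
flags:3 = 5 → 0x5 << 1 → word 0x3a
chan:1 = 0 → 0x0 << 0 → word 0x3a
word = 0x3a → big-endian bytes:
  [0]=0x3a

3a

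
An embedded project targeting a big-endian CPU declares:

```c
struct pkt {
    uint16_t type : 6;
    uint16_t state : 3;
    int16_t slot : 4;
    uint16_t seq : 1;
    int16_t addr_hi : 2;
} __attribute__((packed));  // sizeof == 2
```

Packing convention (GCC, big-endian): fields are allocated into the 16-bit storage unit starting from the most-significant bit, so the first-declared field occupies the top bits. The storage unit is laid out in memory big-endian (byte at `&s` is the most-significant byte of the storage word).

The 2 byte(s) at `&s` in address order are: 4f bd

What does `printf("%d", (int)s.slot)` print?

7

[0]=0x4f [1]=0xbd (big-endian) → word 0x4fbd
type:6 @ bit 10 → (0x4fbd>>10)&0x3f = 0x13
state:3 @ bit 7 → (0x4fbd>>7)&0x7 = 0x7
slot:4 @ bit 3 → (0x4fbd>>3)&0xf = 0x7  ←
seq:1 @ bit 2 → (0x4fbd>>2)&0x1 = 0x1
addr_hi:2 @ bit 0 → (0x4fbd>>0)&0x3 = 0x1
slot signed 4b, MSB=0: value = 7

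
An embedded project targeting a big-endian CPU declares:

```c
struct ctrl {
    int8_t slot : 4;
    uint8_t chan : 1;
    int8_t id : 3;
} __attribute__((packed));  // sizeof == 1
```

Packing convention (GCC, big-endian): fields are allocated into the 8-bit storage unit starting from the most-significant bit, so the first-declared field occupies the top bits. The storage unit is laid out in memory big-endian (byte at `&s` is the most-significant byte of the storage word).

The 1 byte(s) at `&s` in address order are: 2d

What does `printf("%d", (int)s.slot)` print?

2

[0]=0x2d (big-endian) → word 0x2d
slot [4+:4] = (word>>4) & 0xf = 2  ←
chan [3+:1] = (word>>3) & 0x1 = 1
id [0+:3] = (word>>0) & 0x7 = 5
slot signed 4b, MSB=0: value = 2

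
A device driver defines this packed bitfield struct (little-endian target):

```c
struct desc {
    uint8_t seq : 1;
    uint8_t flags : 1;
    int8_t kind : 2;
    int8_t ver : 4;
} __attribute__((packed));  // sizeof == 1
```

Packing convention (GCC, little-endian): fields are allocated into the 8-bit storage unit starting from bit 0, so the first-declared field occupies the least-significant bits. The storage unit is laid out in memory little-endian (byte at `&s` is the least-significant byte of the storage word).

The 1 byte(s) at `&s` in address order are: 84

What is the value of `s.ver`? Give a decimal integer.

[0]=0x84 (little-endian) → word 0x84
seq:1 @ bit 0 → (0x84>>0)&0x1 = 0x0
flags:1 @ bit 1 → (0x84>>1)&0x1 = 0x0
kind:2 @ bit 2 → (0x84>>2)&0x3 = 0x1
ver:4 @ bit 4 → (0x84>>4)&0xf = 0x8  ←
ver signed 4b, MSB=1: 8 - 16 = -8

-8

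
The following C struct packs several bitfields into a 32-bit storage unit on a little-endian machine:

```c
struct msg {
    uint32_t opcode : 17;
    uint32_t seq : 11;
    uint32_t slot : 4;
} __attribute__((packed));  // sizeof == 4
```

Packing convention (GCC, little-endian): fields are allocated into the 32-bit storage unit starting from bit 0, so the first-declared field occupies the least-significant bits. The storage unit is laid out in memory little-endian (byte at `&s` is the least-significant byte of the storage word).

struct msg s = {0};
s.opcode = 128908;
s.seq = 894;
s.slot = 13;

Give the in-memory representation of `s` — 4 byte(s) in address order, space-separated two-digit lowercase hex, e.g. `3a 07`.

opcode (17b) val=128908 bits=0x1f78c at bit 0: 0x0001f78c
seq (11b) val=894 bits=0x37e at bit 17: 0x06fdf78c
slot (4b) val=13 bits=0xd at bit 28: 0xd6fdf78c
word = 0xd6fdf78c → little-endian bytes:
  [0]=0x8c  [1]=0xf7  [2]=0xfd  [3]=0xd6

8c f7 fd d6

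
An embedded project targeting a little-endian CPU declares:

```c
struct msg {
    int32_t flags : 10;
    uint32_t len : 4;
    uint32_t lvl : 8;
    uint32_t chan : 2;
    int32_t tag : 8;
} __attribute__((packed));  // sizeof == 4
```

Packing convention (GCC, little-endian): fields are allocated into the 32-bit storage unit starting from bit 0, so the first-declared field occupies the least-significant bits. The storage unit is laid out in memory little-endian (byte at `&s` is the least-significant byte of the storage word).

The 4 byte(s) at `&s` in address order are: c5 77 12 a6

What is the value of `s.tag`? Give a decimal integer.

[0]=0xc5 [1]=0x77 [2]=0x12 [3]=0xa6 (little-endian) → word 0xa61277c5
flags:10 @ bit 0 → (0xa61277c5>>0)&0x3ff = 0x3c5
len:4 @ bit 10 → (0xa61277c5>>10)&0xf = 0xd
lvl:8 @ bit 14 → (0xa61277c5>>14)&0xff = 0x49
chan:2 @ bit 22 → (0xa61277c5>>22)&0x3 = 0x0
tag:8 @ bit 24 → (0xa61277c5>>24)&0xff = 0xa6  ←
tag signed 8b, MSB=1: 166 - 256 = -90

-90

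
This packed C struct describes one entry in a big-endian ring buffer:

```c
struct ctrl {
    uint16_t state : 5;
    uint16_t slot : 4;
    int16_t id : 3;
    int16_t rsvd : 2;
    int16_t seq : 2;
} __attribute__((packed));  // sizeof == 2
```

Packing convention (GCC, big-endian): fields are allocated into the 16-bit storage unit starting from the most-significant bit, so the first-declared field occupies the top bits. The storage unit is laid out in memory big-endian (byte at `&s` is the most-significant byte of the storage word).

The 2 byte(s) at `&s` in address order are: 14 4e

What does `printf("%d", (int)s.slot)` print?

8

[0]=0x14 [1]=0x4e (big-endian) → word 0x144e
state [11+:5] = (word>>11) & 0x1f = 2
slot [7+:4] = (word>>7) & 0xf = 8  ←
id [4+:3] = (word>>4) & 0x7 = 4
rsvd [2+:2] = (word>>2) & 0x3 = 3
seq [0+:2] = (word>>0) & 0x3 = 2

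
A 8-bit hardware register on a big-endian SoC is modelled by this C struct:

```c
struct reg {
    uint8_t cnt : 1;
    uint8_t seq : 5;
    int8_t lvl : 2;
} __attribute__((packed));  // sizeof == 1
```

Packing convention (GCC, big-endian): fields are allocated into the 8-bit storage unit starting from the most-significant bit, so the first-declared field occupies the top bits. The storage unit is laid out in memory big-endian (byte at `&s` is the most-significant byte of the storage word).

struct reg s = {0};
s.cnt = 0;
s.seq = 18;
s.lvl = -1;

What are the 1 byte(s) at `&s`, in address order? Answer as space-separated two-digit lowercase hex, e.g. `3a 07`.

[7+:1] cnt=0 & 0x1 = 0x0; word=0x00
[2+:5] seq=18 & 0x1f = 0x12; word=0x48
[0+:2] lvl=-1 & 0x3 = 0x3; word=0x4b
word = 0x4b → big-endian bytes:
  [0]=0x4b

4b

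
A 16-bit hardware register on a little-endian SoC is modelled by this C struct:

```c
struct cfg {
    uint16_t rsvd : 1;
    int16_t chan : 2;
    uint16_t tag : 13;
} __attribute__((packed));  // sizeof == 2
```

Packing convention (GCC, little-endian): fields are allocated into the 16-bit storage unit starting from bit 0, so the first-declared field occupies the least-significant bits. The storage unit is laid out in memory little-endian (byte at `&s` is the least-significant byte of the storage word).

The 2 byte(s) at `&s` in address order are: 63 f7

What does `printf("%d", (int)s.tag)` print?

7916

[0]=0x63 [1]=0xf7 (little-endian) → word 0xf763
rsvd [0+:1] = (word>>0) & 0x1 = 1
chan [1+:2] = (word>>1) & 0x3 = 1
tag [3+:13] = (word>>3) & 0x1fff = 7916  ←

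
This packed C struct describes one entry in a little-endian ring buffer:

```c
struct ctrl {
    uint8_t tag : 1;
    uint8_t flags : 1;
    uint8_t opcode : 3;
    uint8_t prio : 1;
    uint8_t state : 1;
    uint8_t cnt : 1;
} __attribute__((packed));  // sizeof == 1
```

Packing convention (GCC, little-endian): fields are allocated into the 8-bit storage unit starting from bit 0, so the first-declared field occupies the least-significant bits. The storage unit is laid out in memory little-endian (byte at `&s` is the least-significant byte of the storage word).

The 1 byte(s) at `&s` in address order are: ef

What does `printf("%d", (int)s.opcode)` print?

[0]=0xef (little-endian) → word 0xef
tag [0+:1] = (word>>0) & 0x1 = 1
flags [1+:1] = (word>>1) & 0x1 = 1
opcode [2+:3] = (word>>2) & 0x7 = 3  ←
prio [5+:1] = (word>>5) & 0x1 = 1
state [6+:1] = (word>>6) & 0x1 = 1
cnt [7+:1] = (word>>7) & 0x1 = 1

3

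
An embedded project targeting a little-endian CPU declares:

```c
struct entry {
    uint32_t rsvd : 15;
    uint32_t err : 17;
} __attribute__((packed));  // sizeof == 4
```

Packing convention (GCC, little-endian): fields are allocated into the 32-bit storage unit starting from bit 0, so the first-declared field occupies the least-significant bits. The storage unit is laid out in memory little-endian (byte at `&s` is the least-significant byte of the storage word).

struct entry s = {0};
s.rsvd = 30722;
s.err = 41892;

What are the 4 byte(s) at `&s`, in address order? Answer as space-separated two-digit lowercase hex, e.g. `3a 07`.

rsvd (15b) val=30722 bits=0x7802 at bit 0: 0x00007802
err (17b) val=41892 bits=0xa3a4 at bit 15: 0x51d27802
word = 0x51d27802 → little-endian bytes:
  [0]=0x02  [1]=0x78  [2]=0xd2  [3]=0x51

02 78 d2 51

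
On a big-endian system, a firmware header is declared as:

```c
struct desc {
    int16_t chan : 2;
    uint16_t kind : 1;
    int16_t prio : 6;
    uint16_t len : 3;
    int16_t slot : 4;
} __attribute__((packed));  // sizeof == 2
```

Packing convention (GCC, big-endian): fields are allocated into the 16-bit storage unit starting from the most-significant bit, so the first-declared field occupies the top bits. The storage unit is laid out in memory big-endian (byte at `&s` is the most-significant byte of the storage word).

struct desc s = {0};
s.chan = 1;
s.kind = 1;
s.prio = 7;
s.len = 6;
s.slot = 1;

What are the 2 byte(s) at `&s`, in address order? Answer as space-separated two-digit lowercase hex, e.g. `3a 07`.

chan (2b) val=1 bits=0x1 at bit 14: 0x4000
kind (1b) val=1 bits=0x1 at bit 13: 0x6000
prio (6b) val=7 bits=0x7 at bit 7: 0x6380
len (3b) val=6 bits=0x6 at bit 4: 0x63e0
slot (4b) val=1 bits=0x1 at bit 0: 0x63e1
word = 0x63e1 → big-endian bytes:
  [0]=0x63  [1]=0xe1

63 e1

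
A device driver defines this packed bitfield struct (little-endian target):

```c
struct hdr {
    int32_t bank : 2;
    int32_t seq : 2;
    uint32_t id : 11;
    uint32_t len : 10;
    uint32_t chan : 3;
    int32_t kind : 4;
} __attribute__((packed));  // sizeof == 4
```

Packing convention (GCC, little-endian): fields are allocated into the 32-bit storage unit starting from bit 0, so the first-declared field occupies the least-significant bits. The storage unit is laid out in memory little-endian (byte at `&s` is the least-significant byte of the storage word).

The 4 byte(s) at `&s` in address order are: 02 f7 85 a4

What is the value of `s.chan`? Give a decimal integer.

[0]=0x02 [1]=0xf7 [2]=0x85 [3]=0xa4 (little-endian) → word 0xa485f702
bank:2 @ bit 0 → (0xa485f702>>0)&0x3 = 0x2
seq:2 @ bit 2 → (0xa485f702>>2)&0x3 = 0x0
id:11 @ bit 4 → (0xa485f702>>4)&0x7ff = 0x770
len:10 @ bit 15 → (0xa485f702>>15)&0x3ff = 0x10b
chan:3 @ bit 25 → (0xa485f702>>25)&0x7 = 0x2  ←
kind:4 @ bit 28 → (0xa485f702>>28)&0xf = 0xa

2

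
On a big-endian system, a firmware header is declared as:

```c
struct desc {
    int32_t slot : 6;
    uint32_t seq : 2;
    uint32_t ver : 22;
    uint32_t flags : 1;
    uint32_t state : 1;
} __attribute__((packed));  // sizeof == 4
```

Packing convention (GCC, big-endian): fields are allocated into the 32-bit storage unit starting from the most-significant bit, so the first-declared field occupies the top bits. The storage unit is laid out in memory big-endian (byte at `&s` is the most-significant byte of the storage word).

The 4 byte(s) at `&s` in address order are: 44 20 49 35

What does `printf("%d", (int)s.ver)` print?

528973

[0]=0x44 [1]=0x20 [2]=0x49 [3]=0x35 (big-endian) → word 0x44204935
slot [26+:6] = (word>>26) & 0x3f = 17
seq [24+:2] = (word>>24) & 0x3 = 0
ver [2+:22] = (word>>2) & 0x3fffff = 528973  ←
flags [1+:1] = (word>>1) & 0x1 = 0
state [0+:1] = (word>>0) & 0x1 = 1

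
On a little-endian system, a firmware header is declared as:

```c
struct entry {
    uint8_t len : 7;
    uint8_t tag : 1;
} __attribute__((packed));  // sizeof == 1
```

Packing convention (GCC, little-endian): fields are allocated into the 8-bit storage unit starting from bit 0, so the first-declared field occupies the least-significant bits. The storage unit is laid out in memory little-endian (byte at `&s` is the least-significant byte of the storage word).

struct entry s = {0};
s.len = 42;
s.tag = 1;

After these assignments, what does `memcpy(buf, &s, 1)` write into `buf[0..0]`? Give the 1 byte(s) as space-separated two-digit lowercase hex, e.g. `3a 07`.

aa

len:7 = 42 → 0x2a << 0 → word 0x2a
tag:1 = 1 → 0x1 << 7 → word 0xaa
word = 0xaa → little-endian bytes:
  [0]=0xaa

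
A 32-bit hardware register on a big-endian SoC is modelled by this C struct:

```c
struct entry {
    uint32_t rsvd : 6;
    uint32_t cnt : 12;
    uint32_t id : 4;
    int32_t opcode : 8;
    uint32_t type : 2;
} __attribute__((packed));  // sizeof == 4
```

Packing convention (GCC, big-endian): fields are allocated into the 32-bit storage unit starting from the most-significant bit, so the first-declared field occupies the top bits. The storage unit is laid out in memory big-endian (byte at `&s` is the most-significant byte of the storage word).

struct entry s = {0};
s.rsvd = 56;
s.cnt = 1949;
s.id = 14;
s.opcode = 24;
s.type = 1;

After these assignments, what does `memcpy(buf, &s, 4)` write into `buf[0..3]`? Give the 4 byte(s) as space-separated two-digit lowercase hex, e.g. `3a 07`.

e1 e7 78 61

rsvd (6b) val=56 bits=0x38 at bit 26: 0xe0000000
cnt (12b) val=1949 bits=0x79d at bit 14: 0xe1e74000
id (4b) val=14 bits=0xe at bit 10: 0xe1e77800
opcode (8b) val=24 bits=0x18 at bit 2: 0xe1e77860
type (2b) val=1 bits=0x1 at bit 0: 0xe1e77861
word = 0xe1e77861 → big-endian bytes:
  [0]=0xe1  [1]=0xe7  [2]=0x78  [3]=0x61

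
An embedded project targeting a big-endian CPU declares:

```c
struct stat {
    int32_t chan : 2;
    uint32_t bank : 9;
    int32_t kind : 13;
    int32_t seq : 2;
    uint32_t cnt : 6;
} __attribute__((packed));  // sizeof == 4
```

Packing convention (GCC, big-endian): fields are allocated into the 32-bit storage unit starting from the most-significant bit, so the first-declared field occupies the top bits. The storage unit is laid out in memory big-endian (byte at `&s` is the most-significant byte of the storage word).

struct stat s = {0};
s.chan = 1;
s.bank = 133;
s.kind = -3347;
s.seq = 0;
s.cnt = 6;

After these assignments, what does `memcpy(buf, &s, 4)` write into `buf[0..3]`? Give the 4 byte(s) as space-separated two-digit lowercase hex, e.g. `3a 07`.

50 b2 ed 06

chan (2b) val=1 bits=0x1 at bit 30: 0x40000000
bank (9b) val=133 bits=0x85 at bit 21: 0x50a00000
kind (13b) val=-3347 bits=0x12ed at bit 8: 0x50b2ed00
seq (2b) val=0 bits=0x0 at bit 6: 0x50b2ed00
cnt (6b) val=6 bits=0x6 at bit 0: 0x50b2ed06
word = 0x50b2ed06 → big-endian bytes:
  [0]=0x50  [1]=0xb2  [2]=0xed  [3]=0x06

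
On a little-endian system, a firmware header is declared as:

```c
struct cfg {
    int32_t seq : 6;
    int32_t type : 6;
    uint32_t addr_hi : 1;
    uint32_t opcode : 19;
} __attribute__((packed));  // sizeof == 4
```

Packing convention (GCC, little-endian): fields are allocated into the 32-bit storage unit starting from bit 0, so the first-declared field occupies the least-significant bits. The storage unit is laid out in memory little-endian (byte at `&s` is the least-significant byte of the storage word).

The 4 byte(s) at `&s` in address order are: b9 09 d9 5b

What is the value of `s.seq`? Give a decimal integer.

-7

[0]=0xb9 [1]=0x09 [2]=0xd9 [3]=0x5b (little-endian) → word 0x5bd909b9
seq:6 @ bit 0 → (0x5bd909b9>>0)&0x3f = 0x39  ←
type:6 @ bit 6 → (0x5bd909b9>>6)&0x3f = 0x26
addr_hi:1 @ bit 12 → (0x5bd909b9>>12)&0x1 = 0x0
opcode:19 @ bit 13 → (0x5bd909b9>>13)&0x7ffff = 0x2dec8
seq signed 6b, MSB=1: 57 - 64 = -7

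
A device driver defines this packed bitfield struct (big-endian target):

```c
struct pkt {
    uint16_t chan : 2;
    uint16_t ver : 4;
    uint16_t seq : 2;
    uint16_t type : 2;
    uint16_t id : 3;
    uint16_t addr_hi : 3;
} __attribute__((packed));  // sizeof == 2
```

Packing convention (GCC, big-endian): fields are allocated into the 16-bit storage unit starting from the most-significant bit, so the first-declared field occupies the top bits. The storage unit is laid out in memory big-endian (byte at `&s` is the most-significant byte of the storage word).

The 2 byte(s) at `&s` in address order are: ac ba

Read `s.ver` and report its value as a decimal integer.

11

[0]=0xac [1]=0xba (big-endian) → word 0xacba
chan [14+:2] = (word>>14) & 0x3 = 2
ver [10+:4] = (word>>10) & 0xf = 11  ←
seq [8+:2] = (word>>8) & 0x3 = 0
type [6+:2] = (word>>6) & 0x3 = 2
id [3+:3] = (word>>3) & 0x7 = 7
addr_hi [0+:3] = (word>>0) & 0x7 = 2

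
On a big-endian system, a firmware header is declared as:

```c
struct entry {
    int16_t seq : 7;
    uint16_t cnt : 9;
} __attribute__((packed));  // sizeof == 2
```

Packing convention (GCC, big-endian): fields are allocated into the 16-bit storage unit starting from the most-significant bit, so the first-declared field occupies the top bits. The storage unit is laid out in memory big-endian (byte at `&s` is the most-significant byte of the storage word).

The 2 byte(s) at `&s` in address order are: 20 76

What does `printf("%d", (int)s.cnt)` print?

118

[0]=0x20 [1]=0x76 (big-endian) → word 0x2076
seq [9+:7] = (word>>9) & 0x7f = 16
cnt [0+:9] = (word>>0) & 0x1ff = 118  ←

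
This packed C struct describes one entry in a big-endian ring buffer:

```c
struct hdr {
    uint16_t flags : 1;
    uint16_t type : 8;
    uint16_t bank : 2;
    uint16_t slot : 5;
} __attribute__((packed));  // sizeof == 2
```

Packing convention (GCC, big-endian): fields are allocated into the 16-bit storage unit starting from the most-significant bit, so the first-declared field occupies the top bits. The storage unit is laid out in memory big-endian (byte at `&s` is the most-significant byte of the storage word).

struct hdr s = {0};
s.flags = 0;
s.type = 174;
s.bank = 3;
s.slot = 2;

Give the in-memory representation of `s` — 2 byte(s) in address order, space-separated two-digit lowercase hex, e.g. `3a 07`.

57 62

[15+:1] flags=0 & 0x1 = 0x0; word=0x0000
[7+:8] type=174 & 0xff = 0xae; word=0x5700
[5+:2] bank=3 & 0x3 = 0x3; word=0x5760
[0+:5] slot=2 & 0x1f = 0x2; word=0x5762
word = 0x5762 → big-endian bytes:
  [0]=0x57  [1]=0x62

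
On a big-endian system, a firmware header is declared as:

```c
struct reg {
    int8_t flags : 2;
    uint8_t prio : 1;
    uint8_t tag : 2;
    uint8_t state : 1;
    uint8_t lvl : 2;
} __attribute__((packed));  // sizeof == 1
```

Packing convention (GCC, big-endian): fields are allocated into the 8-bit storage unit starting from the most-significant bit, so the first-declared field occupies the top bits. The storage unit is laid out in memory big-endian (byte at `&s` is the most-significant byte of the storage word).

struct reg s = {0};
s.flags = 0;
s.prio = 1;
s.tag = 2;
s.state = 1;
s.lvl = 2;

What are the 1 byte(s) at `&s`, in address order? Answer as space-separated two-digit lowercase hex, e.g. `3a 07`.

flags:2 = 0 → 0x0 << 6 → word 0x00
prio:1 = 1 → 0x1 << 5 → word 0x20
tag:2 = 2 → 0x2 << 3 → word 0x30
state:1 = 1 → 0x1 << 2 → word 0x34
lvl:2 = 2 → 0x2 << 0 → word 0x36
word = 0x36 → big-endian bytes:
  [0]=0x36

36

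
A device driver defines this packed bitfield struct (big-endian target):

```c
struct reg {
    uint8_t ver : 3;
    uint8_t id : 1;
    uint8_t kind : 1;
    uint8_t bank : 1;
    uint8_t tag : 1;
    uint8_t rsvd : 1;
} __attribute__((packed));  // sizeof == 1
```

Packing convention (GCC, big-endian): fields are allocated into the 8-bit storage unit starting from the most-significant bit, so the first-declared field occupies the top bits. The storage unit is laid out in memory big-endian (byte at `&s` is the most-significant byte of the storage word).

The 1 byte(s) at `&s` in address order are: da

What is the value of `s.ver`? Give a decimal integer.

6

[0]=0xda (big-endian) → word 0xda
ver [5+:3] = (word>>5) & 0x7 = 6  ←
id [4+:1] = (word>>4) & 0x1 = 1
kind [3+:1] = (word>>3) & 0x1 = 1
bank [2+:1] = (word>>2) & 0x1 = 0
tag [1+:1] = (word>>1) & 0x1 = 1
rsvd [0+:1] = (word>>0) & 0x1 = 0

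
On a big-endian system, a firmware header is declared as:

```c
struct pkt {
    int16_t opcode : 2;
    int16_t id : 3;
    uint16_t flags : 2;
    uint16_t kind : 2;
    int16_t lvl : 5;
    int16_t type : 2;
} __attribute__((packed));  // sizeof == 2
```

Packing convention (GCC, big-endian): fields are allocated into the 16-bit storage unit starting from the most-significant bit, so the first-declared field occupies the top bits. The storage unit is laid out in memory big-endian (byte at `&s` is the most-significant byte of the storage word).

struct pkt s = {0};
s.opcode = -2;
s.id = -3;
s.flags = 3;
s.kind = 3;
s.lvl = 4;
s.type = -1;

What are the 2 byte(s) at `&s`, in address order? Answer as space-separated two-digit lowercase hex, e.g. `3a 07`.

[14+:2] opcode=-2 & 0x3 = 0x2; word=0x8000
[11+:3] id=-3 & 0x7 = 0x5; word=0xa800
[9+:2] flags=3 & 0x3 = 0x3; word=0xae00
[7+:2] kind=3 & 0x3 = 0x3; word=0xaf80
[2+:5] lvl=4 & 0x1f = 0x4; word=0xaf90
[0+:2] type=-1 & 0x3 = 0x3; word=0xaf93
word = 0xaf93 → big-endian bytes:
  [0]=0xaf  [1]=0x93

af 93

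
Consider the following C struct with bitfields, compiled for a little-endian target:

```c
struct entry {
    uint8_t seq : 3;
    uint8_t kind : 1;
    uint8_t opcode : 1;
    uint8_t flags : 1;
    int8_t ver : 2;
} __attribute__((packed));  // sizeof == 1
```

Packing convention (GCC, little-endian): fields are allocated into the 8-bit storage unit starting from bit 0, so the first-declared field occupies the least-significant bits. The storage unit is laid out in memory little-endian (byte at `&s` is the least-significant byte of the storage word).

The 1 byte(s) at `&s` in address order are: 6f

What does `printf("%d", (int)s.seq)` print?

[0]=0x6f (little-endian) → word 0x6f
seq [0+:3] = (word>>0) & 0x7 = 7  ←
kind [3+:1] = (word>>3) & 0x1 = 1
opcode [4+:1] = (word>>4) & 0x1 = 0
flags [5+:1] = (word>>5) & 0x1 = 1
ver [6+:2] = (word>>6) & 0x3 = 1

7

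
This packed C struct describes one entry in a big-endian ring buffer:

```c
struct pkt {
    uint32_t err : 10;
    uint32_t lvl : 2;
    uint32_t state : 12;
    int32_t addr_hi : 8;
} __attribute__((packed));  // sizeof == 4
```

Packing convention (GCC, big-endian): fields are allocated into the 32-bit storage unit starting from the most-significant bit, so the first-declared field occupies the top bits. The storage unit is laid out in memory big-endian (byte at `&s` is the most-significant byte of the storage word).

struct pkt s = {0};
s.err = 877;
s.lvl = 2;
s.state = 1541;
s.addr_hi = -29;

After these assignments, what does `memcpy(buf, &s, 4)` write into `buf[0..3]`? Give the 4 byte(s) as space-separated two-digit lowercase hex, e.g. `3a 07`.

err:10 = 877 → 0x36d << 22 → word 0xdb400000
lvl:2 = 2 → 0x2 << 20 → word 0xdb600000
state:12 = 1541 → 0x605 << 8 → word 0xdb660500
addr_hi:8 = -29 → 0xe3 << 0 → word 0xdb6605e3
word = 0xdb6605e3 → big-endian bytes:
  [0]=0xdb  [1]=0x66  [2]=0x05  [3]=0xe3

db 66 05 e3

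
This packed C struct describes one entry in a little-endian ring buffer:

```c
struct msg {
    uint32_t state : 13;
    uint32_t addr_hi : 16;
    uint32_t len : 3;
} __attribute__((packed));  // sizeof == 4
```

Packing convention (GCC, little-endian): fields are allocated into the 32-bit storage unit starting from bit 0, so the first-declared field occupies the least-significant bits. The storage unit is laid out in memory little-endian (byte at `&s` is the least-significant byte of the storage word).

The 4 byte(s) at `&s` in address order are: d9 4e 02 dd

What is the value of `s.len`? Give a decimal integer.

[0]=0xd9 [1]=0x4e [2]=0x02 [3]=0xdd (little-endian) → word 0xdd024ed9
state:13 @ bit 0 → (0xdd024ed9>>0)&0x1fff = 0xed9
addr_hi:16 @ bit 13 → (0xdd024ed9>>13)&0xffff = 0xe812
len:3 @ bit 29 → (0xdd024ed9>>29)&0x7 = 0x6  ←

6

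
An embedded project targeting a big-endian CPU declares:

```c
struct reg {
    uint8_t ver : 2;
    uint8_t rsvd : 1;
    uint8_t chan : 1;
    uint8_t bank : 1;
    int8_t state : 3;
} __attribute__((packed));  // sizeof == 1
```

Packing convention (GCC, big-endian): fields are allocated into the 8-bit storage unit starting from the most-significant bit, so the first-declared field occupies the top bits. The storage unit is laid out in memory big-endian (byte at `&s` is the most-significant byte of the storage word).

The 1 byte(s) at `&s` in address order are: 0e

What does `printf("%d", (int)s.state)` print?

-2

[0]=0x0e (big-endian) → word 0x0e
ver [6+:2] = (word>>6) & 0x3 = 0
rsvd [5+:1] = (word>>5) & 0x1 = 0
chan [4+:1] = (word>>4) & 0x1 = 0
bank [3+:1] = (word>>3) & 0x1 = 1
state [0+:3] = (word>>0) & 0x7 = 6  ←
state signed 3b, MSB=1: 6 - 8 = -2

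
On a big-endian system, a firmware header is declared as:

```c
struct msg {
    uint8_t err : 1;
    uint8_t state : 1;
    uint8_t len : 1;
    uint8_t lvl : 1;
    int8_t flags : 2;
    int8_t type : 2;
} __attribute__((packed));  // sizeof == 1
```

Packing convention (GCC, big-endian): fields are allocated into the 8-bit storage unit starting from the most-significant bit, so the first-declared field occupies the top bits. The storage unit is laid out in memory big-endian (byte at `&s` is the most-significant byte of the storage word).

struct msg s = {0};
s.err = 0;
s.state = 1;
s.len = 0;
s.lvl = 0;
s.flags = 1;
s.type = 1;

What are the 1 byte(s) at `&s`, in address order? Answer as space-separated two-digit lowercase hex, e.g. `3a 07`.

err:1 = 0 → 0x0 << 7 → word 0x00
state:1 = 1 → 0x1 << 6 → word 0x40
len:1 = 0 → 0x0 << 5 → word 0x40
lvl:1 = 0 → 0x0 << 4 → word 0x40
flags:2 = 1 → 0x1 << 2 → word 0x44
type:2 = 1 → 0x1 << 0 → word 0x45
word = 0x45 → big-endian bytes:
  [0]=0x45

45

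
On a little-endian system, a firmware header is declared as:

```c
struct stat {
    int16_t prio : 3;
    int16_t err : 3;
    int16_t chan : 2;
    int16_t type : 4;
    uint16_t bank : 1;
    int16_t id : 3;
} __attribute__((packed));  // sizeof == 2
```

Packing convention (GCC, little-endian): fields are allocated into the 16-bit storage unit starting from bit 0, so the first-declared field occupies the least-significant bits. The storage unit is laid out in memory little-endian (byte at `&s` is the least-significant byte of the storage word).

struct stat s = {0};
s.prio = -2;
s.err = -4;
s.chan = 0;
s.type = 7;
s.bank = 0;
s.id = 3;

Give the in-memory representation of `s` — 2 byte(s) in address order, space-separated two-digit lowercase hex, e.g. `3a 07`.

26 67

prio (3b) val=-2 bits=0x6 at bit 0: 0x0006
err (3b) val=-4 bits=0x4 at bit 3: 0x0026
chan (2b) val=0 bits=0x0 at bit 6: 0x0026
type (4b) val=7 bits=0x7 at bit 8: 0x0726
bank (1b) val=0 bits=0x0 at bit 12: 0x0726
id (3b) val=3 bits=0x3 at bit 13: 0x6726
word = 0x6726 → little-endian bytes:
  [0]=0x26  [1]=0x67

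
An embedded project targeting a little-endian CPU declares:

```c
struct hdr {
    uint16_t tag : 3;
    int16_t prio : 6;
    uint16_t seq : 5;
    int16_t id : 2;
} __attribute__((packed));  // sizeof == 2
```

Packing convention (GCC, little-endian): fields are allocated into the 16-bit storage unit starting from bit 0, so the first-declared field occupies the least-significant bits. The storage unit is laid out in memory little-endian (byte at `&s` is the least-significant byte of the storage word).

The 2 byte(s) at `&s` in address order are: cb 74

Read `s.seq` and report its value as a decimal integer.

[0]=0xcb [1]=0x74 (little-endian) → word 0x74cb
tag:3 @ bit 0 → (0x74cb>>0)&0x7 = 0x3
prio:6 @ bit 3 → (0x74cb>>3)&0x3f = 0x19
seq:5 @ bit 9 → (0x74cb>>9)&0x1f = 0x1a  ←
id:2 @ bit 14 → (0x74cb>>14)&0x3 = 0x1

26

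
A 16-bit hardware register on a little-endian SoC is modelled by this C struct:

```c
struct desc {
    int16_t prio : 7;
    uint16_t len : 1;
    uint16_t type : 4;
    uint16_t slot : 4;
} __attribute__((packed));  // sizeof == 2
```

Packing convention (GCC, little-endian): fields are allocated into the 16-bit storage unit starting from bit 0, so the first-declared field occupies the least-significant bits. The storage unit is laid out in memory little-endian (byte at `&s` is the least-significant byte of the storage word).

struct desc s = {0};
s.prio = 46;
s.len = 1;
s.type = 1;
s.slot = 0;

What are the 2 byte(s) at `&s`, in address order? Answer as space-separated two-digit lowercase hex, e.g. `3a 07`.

[0+:7] prio=46 & 0x7f = 0x2e; word=0x002e
[7+:1] len=1 & 0x1 = 0x1; word=0x00ae
[8+:4] type=1 & 0xf = 0x1; word=0x01ae
[12+:4] slot=0 & 0xf = 0x0; word=0x01ae
word = 0x01ae → little-endian bytes:
  [0]=0xae  [1]=0x01

ae 01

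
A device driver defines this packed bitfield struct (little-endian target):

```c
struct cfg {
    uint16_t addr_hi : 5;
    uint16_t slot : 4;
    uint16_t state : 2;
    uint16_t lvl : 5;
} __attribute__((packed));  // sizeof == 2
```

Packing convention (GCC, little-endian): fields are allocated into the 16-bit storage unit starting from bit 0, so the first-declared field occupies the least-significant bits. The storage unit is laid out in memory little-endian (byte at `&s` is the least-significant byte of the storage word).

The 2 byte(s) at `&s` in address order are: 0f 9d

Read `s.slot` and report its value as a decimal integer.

8

[0]=0x0f [1]=0x9d (little-endian) → word 0x9d0f
addr_hi [0+:5] = (word>>0) & 0x1f = 15
slot [5+:4] = (word>>5) & 0xf = 8  ←
state [9+:2] = (word>>9) & 0x3 = 2
lvl [11+:5] = (word>>11) & 0x1f = 19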